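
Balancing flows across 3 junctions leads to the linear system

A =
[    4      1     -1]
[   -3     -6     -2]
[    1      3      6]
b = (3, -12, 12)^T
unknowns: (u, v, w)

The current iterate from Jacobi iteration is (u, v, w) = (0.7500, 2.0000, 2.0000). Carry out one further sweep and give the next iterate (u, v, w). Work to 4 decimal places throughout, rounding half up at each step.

(0.7500, 0.9583, 0.8750)

One sweep:
  u = (3 - (1)·2.0000 - (-1)·2.0000) / (4) = 0.7500
  v = (-12 - (-3)·0.7500 - (-2)·2.0000) / (-6) = 0.9583
  w = (12 - (1)·0.7500 - (3)·2.0000) / (6) = 0.8750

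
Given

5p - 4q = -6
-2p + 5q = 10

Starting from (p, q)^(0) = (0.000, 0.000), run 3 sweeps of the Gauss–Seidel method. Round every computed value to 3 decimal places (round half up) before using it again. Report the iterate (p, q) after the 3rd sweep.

(0.405, 2.162)

Iteration 1:
  p = (-6 - (-4)·0.000) / (5) = -1.200
  q = (10 - (-2)·-1.200) / (5) = 1.520
Iteration 2:
  p = (-6 - (-4)·1.520) / (5) = 0.016
  q = (10 - (-2)·0.016) / (5) = 2.006
Iteration 3:
  p = (-6 - (-4)·2.006) / (5) = 0.405
  q = (10 - (-2)·0.405) / (5) = 2.162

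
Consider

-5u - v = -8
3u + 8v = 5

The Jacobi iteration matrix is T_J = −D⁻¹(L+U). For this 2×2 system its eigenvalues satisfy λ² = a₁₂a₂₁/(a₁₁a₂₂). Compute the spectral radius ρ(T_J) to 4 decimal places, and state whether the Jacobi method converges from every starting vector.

a₁₂a₂₁/(a₁₁a₂₂) = (-1)·(3) / ((-5)·(8)) = 0.075000
ρ = √|0.075000| = √0.075000 = 0.2739
ρ < 1, so Jacobi converges

0.2739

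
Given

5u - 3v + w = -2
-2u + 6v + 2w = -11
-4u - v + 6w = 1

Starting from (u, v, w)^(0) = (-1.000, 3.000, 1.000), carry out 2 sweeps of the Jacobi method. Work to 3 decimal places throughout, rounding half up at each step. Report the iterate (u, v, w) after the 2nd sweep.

(-1.900, -1.433, 0.550)

Iteration 1:
  u = (-2 - (-3)·3.000 - (1)·1.000) / (5) = 1.200
  v = (-11 - (-2)·-1.000 - (2)·1.000) / (6) = -2.500
  w = (1 - (-4)·-1.000 - (-1)·3.000) / (6) = 0.000
Iteration 2:
  u = (-2 - (-3)·-2.500 - (1)·0.000) / (5) = -1.900
  v = (-11 - (-2)·1.200 - (2)·0.000) / (6) = -1.433
  w = (1 - (-4)·1.200 - (-1)·-2.500) / (6) = 0.550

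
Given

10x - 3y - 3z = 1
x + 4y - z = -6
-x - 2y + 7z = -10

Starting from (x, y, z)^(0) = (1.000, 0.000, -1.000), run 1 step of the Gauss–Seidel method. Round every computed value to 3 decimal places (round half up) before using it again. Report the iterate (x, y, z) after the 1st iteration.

Iteration 1:
  x = (1 - (-3)·0.000 - (-3)·-1.000) / (10) = -0.200
  y = (-6 - (1)·-0.200 - (-1)·-1.000) / (4) = -1.700
  z = (-10 - (-1)·-0.200 - (-2)·-1.700) / (7) = -1.943

(-0.200, -1.700, -1.943)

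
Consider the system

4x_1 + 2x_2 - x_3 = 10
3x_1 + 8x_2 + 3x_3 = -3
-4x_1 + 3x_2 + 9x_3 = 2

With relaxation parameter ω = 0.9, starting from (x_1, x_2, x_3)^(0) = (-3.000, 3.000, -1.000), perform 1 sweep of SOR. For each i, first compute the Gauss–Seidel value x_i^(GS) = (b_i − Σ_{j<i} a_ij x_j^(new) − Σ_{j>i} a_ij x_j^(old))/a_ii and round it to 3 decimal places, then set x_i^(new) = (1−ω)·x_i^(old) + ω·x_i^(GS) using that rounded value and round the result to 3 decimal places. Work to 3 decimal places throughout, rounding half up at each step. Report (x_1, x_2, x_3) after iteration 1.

(0.375, 0.173, 0.198)

Iteration 1:
  x_1: GS value = (10 - (2)·3.000 - (-1)·-1.000) / (4) = 0.750;  x_1 ← (1−ω)·-3.000 + ω·0.750 = 0.375
  x_2: GS value = (-3 - (3)·0.375 - (3)·-1.000) / (8) = -0.141;  x_2 ← (1−ω)·3.000 + ω·-0.141 = 0.173
  x_3: GS value = (2 - (-4)·0.375 - (3)·0.173) / (9) = 0.331;  x_3 ← (1−ω)·-1.000 + ω·0.331 = 0.198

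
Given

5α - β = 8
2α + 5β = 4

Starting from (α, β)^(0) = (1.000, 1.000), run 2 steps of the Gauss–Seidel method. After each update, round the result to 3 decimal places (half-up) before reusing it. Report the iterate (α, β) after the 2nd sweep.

(1.616, 0.154)

Iteration 1:
  α = (8 - (-1)·1.000) / (5) = 1.800
  β = (4 - (2)·1.800) / (5) = 0.080
Iteration 2:
  α = (8 - (-1)·0.080) / (5) = 1.616
  β = (4 - (2)·1.616) / (5) = 0.154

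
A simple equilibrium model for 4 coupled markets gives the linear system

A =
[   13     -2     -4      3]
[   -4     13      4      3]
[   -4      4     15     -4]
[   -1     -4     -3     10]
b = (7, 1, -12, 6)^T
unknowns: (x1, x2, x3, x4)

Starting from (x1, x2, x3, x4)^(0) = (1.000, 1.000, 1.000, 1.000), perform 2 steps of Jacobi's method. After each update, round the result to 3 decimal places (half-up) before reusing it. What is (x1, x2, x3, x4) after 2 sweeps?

(0.028, 0.154, -0.181, 0.455)

Iteration 1:
  x1 = (7 - (-2)·1.000 - (-4)·1.000 - (3)·1.000) / (13) = 0.769
  x2 = (1 - (-4)·1.000 - (4)·1.000 - (3)·1.000) / (13) = -0.154
  x3 = (-12 - (-4)·1.000 - (4)·1.000 - (-4)·1.000) / (15) = -0.533
  x4 = (6 - (-1)·1.000 - (-4)·1.000 - (-3)·1.000) / (10) = 1.400
Iteration 2:
  x1 = (7 - (-2)·-0.154 - (-4)·-0.533 - (3)·1.400) / (13) = 0.028
  x2 = (1 - (-4)·0.769 - (4)·-0.533 - (3)·1.400) / (13) = 0.154
  x3 = (-12 - (-4)·0.769 - (4)·-0.154 - (-4)·1.400) / (15) = -0.181
  x4 = (6 - (-1)·0.769 - (-4)·-0.154 - (-3)·-0.533) / (10) = 0.455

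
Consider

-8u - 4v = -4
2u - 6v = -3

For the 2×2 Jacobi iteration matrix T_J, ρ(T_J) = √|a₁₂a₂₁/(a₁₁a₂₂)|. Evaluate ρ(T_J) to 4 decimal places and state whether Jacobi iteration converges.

0.4082

a₁₂a₂₁/(a₁₁a₂₂) = (-4)·(2) / ((-8)·(-6)) = -0.166667
ρ = √|-0.166667| = √0.166667 = 0.4082
ρ < 1, so Jacobi converges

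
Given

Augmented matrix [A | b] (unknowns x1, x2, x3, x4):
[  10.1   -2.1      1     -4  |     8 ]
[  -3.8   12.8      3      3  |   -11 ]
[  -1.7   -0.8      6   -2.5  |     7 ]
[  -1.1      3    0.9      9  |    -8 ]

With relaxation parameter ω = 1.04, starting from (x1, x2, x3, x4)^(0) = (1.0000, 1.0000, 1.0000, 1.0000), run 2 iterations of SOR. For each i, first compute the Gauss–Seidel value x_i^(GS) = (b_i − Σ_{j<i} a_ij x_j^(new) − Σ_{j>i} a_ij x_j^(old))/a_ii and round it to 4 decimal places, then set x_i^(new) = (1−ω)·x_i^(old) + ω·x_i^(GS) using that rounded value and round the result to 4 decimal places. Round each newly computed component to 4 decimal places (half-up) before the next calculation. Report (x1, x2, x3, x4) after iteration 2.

(0.0980, -1.1185, 0.7366, -0.5753)

Iteration 1:
  x1: GS value = (8 - (-2.1)·1.0000 - (1)·1.0000 - (-4)·1.0000) / (10.1) = 1.2970;  x1 ← (1−ω)·1.0000 + ω·1.2970 = 1.3089
  x2: GS value = (-11 - (-3.8)·1.3089 - (3)·1.0000 - (3)·1.0000) / (12.8) = -0.9395;  x2 ← (1−ω)·1.0000 + ω·-0.9395 = -1.0171
  x3: GS value = (7 - (-1.7)·1.3089 - (-0.8)·-1.0171 - (-2.5)·1.0000) / (6) = 1.8186;  x3 ← (1−ω)·1.0000 + ω·1.8186 = 1.8513
  x4: GS value = (-8 - (-1.1)·1.3089 - (3)·-1.0171 - (0.9)·1.8513) / (9) = -0.5750;  x4 ← (1−ω)·1.0000 + ω·-0.5750 = -0.6380
Iteration 2:
  x1: GS value = (8 - (-2.1)·-1.0171 - (1)·1.8513 - (-4)·-0.6380) / (10.1) = 0.1446;  x1 ← (1−ω)·1.3089 + ω·0.1446 = 0.0980
  x2: GS value = (-11 - (-3.8)·0.0980 - (3)·1.8513 - (3)·-0.6380) / (12.8) = -1.1146;  x2 ← (1−ω)·-1.0171 + ω·-1.1146 = -1.1185
  x3: GS value = (7 - (-1.7)·0.0980 - (-0.8)·-1.1185 - (-2.5)·-0.6380) / (6) = 0.7795;  x3 ← (1−ω)·1.8513 + ω·0.7795 = 0.7366
  x4: GS value = (-8 - (-1.1)·0.0980 - (3)·-1.1185 - (0.9)·0.7366) / (9) = -0.5777;  x4 ← (1−ω)·-0.6380 + ω·-0.5777 = -0.5753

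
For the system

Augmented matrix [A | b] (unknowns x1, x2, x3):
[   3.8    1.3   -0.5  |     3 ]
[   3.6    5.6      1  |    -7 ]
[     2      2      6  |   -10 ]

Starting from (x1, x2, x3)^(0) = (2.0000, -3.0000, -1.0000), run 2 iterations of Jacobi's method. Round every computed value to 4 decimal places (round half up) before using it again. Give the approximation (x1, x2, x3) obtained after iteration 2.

(1.4204, -2.0946, -1.4424)

Iteration 1:
  x1 = (3 - (1.3)·-3.0000 - (-0.5)·-1.0000) / (3.8) = 1.6842
  x2 = (-7 - (3.6)·2.0000 - (1)·-1.0000) / (5.6) = -2.3571
  x3 = (-10 - (2)·2.0000 - (2)·-3.0000) / (6) = -1.3333
Iteration 2:
  x1 = (3 - (1.3)·-2.3571 - (-0.5)·-1.3333) / (3.8) = 1.4204
  x2 = (-7 - (3.6)·1.6842 - (1)·-1.3333) / (5.6) = -2.0946
  x3 = (-10 - (2)·1.6842 - (2)·-2.3571) / (6) = -1.4424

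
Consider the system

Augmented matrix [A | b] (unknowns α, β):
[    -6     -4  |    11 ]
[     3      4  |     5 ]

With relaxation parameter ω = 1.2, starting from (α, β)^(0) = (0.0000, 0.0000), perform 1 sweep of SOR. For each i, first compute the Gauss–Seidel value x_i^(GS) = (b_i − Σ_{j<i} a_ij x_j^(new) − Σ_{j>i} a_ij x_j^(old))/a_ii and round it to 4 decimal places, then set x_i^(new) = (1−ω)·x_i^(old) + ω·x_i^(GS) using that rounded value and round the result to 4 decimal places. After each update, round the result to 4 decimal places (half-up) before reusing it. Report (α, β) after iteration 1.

Iteration 1:
  α: GS value = (11 - (-4)·0.0000) / (-6) = -1.8333;  α ← (1−ω)·0.0000 + ω·-1.8333 = -2.2000
  β: GS value = (5 - (3)·-2.2000) / (4) = 2.9000;  β ← (1−ω)·0.0000 + ω·2.9000 = 3.4800

(-2.2000, 3.4800)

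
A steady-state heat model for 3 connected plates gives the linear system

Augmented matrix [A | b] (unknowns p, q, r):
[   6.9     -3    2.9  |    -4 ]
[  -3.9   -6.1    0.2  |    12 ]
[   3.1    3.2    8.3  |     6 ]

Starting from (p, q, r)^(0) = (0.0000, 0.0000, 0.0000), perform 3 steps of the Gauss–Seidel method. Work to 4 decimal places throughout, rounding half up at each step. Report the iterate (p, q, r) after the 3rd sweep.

(-1.5943, -0.8920, 1.6623)

Iteration 1:
  p = (-4 - (-3)·0.0000 - (2.9)·0.0000) / (6.9) = -0.5797
  q = (12 - (-3.9)·-0.5797 - (0.2)·0.0000) / (-6.1) = -1.5966
  r = (6 - (3.1)·-0.5797 - (3.2)·-1.5966) / (8.3) = 1.5550
Iteration 2:
  p = (-4 - (-3)·-1.5966 - (2.9)·1.5550) / (6.9) = -1.9274
  q = (12 - (-3.9)·-1.9274 - (0.2)·1.5550) / (-6.1) = -0.6840
  r = (6 - (3.1)·-1.9274 - (3.2)·-0.6840) / (8.3) = 1.7065
Iteration 3:
  p = (-4 - (-3)·-0.6840 - (2.9)·1.7065) / (6.9) = -1.5943
  q = (12 - (-3.9)·-1.5943 - (0.2)·1.7065) / (-6.1) = -0.8920
  r = (6 - (3.1)·-1.5943 - (3.2)·-0.8920) / (8.3) = 1.6623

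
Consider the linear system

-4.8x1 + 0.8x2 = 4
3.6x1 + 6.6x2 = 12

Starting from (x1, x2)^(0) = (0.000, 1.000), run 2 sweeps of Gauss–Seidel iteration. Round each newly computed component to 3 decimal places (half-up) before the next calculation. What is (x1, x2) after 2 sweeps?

(-0.470, 2.075)

Iteration 1:
  x1 = (4 - (0.8)·1.000) / (-4.8) = -0.667
  x2 = (12 - (3.6)·-0.667) / (6.6) = 2.182
Iteration 2:
  x1 = (4 - (0.8)·2.182) / (-4.8) = -0.470
  x2 = (12 - (3.6)·-0.470) / (6.6) = 2.075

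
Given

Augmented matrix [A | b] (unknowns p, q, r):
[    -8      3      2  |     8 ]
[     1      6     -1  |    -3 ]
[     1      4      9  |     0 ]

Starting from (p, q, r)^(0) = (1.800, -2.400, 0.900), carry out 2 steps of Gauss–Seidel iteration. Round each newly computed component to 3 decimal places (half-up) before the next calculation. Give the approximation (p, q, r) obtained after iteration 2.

Iteration 1:
  p = (8 - (3)·-2.400 - (2)·0.900) / (-8) = -1.675
  q = (-3 - (1)·-1.675 - (-1)·0.900) / (6) = -0.071
  r = (0 - (1)·-1.675 - (4)·-0.071) / (9) = 0.218
Iteration 2:
  p = (8 - (3)·-0.071 - (2)·0.218) / (-8) = -0.972
  q = (-3 - (1)·-0.972 - (-1)·0.218) / (6) = -0.302
  r = (0 - (1)·-0.972 - (4)·-0.302) / (9) = 0.242

(-0.972, -0.302, 0.242)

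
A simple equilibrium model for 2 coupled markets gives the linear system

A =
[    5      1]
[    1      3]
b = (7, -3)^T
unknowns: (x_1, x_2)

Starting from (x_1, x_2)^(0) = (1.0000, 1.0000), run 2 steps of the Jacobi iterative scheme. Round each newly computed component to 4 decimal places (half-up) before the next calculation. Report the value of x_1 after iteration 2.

Iteration 1:
  x_1 = (7 - (1)·1.0000) / (5) = 1.2000
  x_2 = (-3 - (1)·1.0000) / (3) = -1.3333
Iteration 2:
  x_1 = (7 - (1)·-1.3333) / (5) = 1.6667
  x_2 = (-3 - (1)·1.2000) / (3) = -1.4000

1.6667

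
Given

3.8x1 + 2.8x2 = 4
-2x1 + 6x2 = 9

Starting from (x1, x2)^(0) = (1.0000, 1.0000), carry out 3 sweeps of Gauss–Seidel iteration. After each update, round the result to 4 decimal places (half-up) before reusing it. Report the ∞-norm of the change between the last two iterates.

Iteration 1:
  x1 = (4 - (2.8)·1.0000) / (3.8) = 0.3158
  x2 = (9 - (-2)·0.3158) / (6) = 1.6053
Iteration 2:
  x1 = (4 - (2.8)·1.6053) / (3.8) = -0.1302
  x2 = (9 - (-2)·-0.1302) / (6) = 1.4566
Iteration 3:
  x1 = (4 - (2.8)·1.4566) / (3.8) = -0.0207
  x2 = (9 - (-2)·-0.0207) / (6) = 1.4931
Change: (0.1095, 0.0365) → max |·| = 0.1095

0.1095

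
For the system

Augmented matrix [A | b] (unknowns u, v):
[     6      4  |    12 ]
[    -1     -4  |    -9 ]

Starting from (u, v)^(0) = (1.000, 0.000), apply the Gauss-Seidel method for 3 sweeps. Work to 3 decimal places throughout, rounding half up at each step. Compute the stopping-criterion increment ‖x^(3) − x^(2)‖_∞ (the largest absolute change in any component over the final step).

0.194

Iteration 1:
  u = (12 - (4)·0.000) / (6) = 2.000
  v = (-9 - (-1)·2.000) / (-4) = 1.750
Iteration 2:
  u = (12 - (4)·1.750) / (6) = 0.833
  v = (-9 - (-1)·0.833) / (-4) = 2.042
Iteration 3:
  u = (12 - (4)·2.042) / (6) = 0.639
  v = (-9 - (-1)·0.639) / (-4) = 2.090
Change: (-0.194, 0.048) → max |·| = 0.194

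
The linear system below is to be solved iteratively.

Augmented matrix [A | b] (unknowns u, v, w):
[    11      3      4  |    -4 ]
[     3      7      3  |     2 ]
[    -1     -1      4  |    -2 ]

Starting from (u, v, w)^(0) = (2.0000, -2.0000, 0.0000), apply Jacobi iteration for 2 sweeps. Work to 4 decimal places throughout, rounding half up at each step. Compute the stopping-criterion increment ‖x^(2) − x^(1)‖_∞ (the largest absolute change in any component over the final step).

Iteration 1:
  u = (-4 - (3)·-2.0000 - (4)·0.0000) / (11) = 0.1818
  v = (2 - (3)·2.0000 - (3)·0.0000) / (7) = -0.5714
  w = (-2 - (-1)·2.0000 - (-1)·-2.0000) / (4) = -0.5000
Iteration 2:
  u = (-4 - (3)·-0.5714 - (4)·-0.5000) / (11) = -0.0260
  v = (2 - (3)·0.1818 - (3)·-0.5000) / (7) = 0.4221
  w = (-2 - (-1)·0.1818 - (-1)·-0.5714) / (4) = -0.5974
Change: (-0.2078, 0.9935, -0.0974) → max |·| = 0.9935

0.9935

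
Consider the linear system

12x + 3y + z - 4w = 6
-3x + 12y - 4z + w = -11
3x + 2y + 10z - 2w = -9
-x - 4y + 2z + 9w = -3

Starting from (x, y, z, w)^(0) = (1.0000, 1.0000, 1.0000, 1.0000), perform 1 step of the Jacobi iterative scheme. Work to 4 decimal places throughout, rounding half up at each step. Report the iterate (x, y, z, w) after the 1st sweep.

Iteration 1:
  x = (6 - (3)·1.0000 - (1)·1.0000 - (-4)·1.0000) / (12) = 0.5000
  y = (-11 - (-3)·1.0000 - (-4)·1.0000 - (1)·1.0000) / (12) = -0.4167
  z = (-9 - (3)·1.0000 - (2)·1.0000 - (-2)·1.0000) / (10) = -1.2000
  w = (-3 - (-1)·1.0000 - (-4)·1.0000 - (2)·1.0000) / (9) = 0.0000

(0.5000, -0.4167, -1.2000, 0.0000)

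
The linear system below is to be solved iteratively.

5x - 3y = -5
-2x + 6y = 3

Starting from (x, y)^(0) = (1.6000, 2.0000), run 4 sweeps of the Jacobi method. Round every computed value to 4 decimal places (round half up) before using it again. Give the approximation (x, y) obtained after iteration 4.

(-0.7760, 0.2800)

Iteration 1:
  x = (-5 - (-3)·2.0000) / (5) = 0.2000
  y = (3 - (-2)·1.6000) / (6) = 1.0333
Iteration 2:
  x = (-5 - (-3)·1.0333) / (5) = -0.3800
  y = (3 - (-2)·0.2000) / (6) = 0.5667
Iteration 3:
  x = (-5 - (-3)·0.5667) / (5) = -0.6600
  y = (3 - (-2)·-0.3800) / (6) = 0.3733
Iteration 4:
  x = (-5 - (-3)·0.3733) / (5) = -0.7760
  y = (3 - (-2)·-0.6600) / (6) = 0.2800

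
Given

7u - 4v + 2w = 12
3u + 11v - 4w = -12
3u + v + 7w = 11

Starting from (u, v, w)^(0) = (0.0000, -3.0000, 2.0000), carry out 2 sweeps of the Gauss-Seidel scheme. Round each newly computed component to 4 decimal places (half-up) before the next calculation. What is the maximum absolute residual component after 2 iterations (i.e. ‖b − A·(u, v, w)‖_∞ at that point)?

2.5236

Iteration 1:
  u = (12 - (-4)·-3.0000 - (2)·2.0000) / (7) = -0.5714
  v = (-12 - (3)·-0.5714 - (-4)·2.0000) / (11) = -0.2078
  w = (11 - (3)·-0.5714 - (1)·-0.2078) / (7) = 1.8460
Iteration 2:
  u = (12 - (-4)·-0.2078 - (2)·1.8460) / (7) = 1.0681
  v = (-12 - (3)·1.0681 - (-4)·1.8460) / (11) = -0.7109
  w = (11 - (3)·1.0681 - (1)·-0.7109) / (7) = 1.2152
Residual b − A·x = (-0.7507, -2.5236, 0.0002); ∞-norm = 2.5236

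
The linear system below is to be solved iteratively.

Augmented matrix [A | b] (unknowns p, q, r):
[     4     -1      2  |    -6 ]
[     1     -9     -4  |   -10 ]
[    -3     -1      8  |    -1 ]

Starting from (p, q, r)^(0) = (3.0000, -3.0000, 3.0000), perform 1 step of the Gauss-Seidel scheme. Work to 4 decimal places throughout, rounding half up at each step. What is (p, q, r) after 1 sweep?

Iteration 1:
  p = (-6 - (-1)·-3.0000 - (2)·3.0000) / (4) = -3.7500
  q = (-10 - (1)·-3.7500 - (-4)·3.0000) / (-9) = -0.6389
  r = (-1 - (-3)·-3.7500 - (-1)·-0.6389) / (8) = -1.6111

(-3.7500, -0.6389, -1.6111)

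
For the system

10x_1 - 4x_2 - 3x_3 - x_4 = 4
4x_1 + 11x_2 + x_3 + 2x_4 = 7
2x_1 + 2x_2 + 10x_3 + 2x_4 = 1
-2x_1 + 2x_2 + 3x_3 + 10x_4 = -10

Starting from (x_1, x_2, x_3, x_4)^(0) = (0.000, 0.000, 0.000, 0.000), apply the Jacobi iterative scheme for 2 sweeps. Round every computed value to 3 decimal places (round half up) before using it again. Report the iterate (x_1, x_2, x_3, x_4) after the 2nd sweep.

Iteration 1:
  x_1 = (4 - (-4)·0.000 - (-3)·0.000 - (-1)·0.000) / (10) = 0.400
  x_2 = (7 - (4)·0.000 - (1)·0.000 - (2)·0.000) / (11) = 0.636
  x_3 = (1 - (2)·0.000 - (2)·0.000 - (2)·0.000) / (10) = 0.100
  x_4 = (-10 - (-2)·0.000 - (2)·0.000 - (3)·0.000) / (10) = -1.000
Iteration 2:
  x_1 = (4 - (-4)·0.636 - (-3)·0.100 - (-1)·-1.000) / (10) = 0.584
  x_2 = (7 - (4)·0.400 - (1)·0.100 - (2)·-1.000) / (11) = 0.664
  x_3 = (1 - (2)·0.400 - (2)·0.636 - (2)·-1.000) / (10) = 0.093
  x_4 = (-10 - (-2)·0.400 - (2)·0.636 - (3)·0.100) / (10) = -1.077

(0.584, 0.664, 0.093, -1.077)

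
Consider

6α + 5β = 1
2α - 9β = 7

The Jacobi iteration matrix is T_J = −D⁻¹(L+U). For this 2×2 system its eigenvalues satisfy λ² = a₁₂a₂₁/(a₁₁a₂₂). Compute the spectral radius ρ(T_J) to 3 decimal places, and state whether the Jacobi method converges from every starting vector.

a₁₂a₂₁/(a₁₁a₂₂) = (5)·(2) / ((6)·(-9)) = -0.185185
ρ = √|-0.185185| = √0.185185 = 0.430
ρ < 1, so Jacobi converges

0.430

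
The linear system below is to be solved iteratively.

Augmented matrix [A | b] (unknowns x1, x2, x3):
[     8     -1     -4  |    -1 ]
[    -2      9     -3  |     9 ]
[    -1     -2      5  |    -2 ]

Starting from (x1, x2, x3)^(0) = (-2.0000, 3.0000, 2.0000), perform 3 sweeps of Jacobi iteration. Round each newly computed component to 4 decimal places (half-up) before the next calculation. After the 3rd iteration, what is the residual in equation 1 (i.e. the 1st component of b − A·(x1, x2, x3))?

-0.7628

Iteration 1:
  x1 = (-1 - (-1)·3.0000 - (-4)·2.0000) / (8) = 1.2500
  x2 = (9 - (-2)·-2.0000 - (-3)·2.0000) / (9) = 1.2222
  x3 = (-2 - (-1)·-2.0000 - (-2)·3.0000) / (5) = 0.4000
Iteration 2:
  x1 = (-1 - (-1)·1.2222 - (-4)·0.4000) / (8) = 0.2278
  x2 = (9 - (-2)·1.2500 - (-3)·0.4000) / (9) = 1.4111
  x3 = (-2 - (-1)·1.2500 - (-2)·1.2222) / (5) = 0.3389
Iteration 3:
  x1 = (-1 - (-1)·1.4111 - (-4)·0.3389) / (8) = 0.2208
  x2 = (9 - (-2)·0.2278 - (-3)·0.3389) / (9) = 1.1636
  x3 = (-2 - (-1)·0.2278 - (-2)·1.4111) / (5) = 0.2100
Residual b − A·x = (-0.7628, -0.4008, -0.5020)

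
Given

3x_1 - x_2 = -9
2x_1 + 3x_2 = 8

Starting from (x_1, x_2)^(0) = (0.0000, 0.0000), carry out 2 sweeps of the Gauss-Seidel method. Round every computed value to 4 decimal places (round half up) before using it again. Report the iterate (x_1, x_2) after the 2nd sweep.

(-1.4444, 3.6296)

Iteration 1:
  x_1 = (-9 - (-1)·0.0000) / (3) = -3.0000
  x_2 = (8 - (2)·-3.0000) / (3) = 4.6667
Iteration 2:
  x_1 = (-9 - (-1)·4.6667) / (3) = -1.4444
  x_2 = (8 - (2)·-1.4444) / (3) = 3.6296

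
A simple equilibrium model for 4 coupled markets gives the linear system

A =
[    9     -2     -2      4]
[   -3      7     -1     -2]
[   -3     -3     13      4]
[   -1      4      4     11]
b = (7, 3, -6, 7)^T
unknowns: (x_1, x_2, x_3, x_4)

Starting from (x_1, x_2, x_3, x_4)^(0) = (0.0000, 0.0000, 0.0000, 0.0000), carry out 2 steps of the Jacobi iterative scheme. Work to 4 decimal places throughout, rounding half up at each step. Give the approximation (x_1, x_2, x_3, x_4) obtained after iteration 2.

(0.4876, 0.8778, -0.3790, 0.7190)

Iteration 1:
  x_1 = (7 - (-2)·0.0000 - (-2)·0.0000 - (4)·0.0000) / (9) = 0.7778
  x_2 = (3 - (-3)·0.0000 - (-1)·0.0000 - (-2)·0.0000) / (7) = 0.4286
  x_3 = (-6 - (-3)·0.0000 - (-3)·0.0000 - (4)·0.0000) / (13) = -0.4615
  x_4 = (7 - (-1)·0.0000 - (4)·0.0000 - (4)·0.0000) / (11) = 0.6364
Iteration 2:
  x_1 = (7 - (-2)·0.4286 - (-2)·-0.4615 - (4)·0.6364) / (9) = 0.4876
  x_2 = (3 - (-3)·0.7778 - (-1)·-0.4615 - (-2)·0.6364) / (7) = 0.8778
  x_3 = (-6 - (-3)·0.7778 - (-3)·0.4286 - (4)·0.6364) / (13) = -0.3790
  x_4 = (7 - (-1)·0.7778 - (4)·0.4286 - (4)·-0.4615) / (11) = 0.7190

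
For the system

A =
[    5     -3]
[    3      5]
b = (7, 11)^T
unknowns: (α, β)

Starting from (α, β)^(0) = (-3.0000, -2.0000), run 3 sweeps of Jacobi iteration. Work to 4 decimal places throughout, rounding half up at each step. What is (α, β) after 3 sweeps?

(2.6480, -0.0800)

Iteration 1:
  α = (7 - (-3)·-2.0000) / (5) = 0.2000
  β = (11 - (3)·-3.0000) / (5) = 4.0000
Iteration 2:
  α = (7 - (-3)·4.0000) / (5) = 3.8000
  β = (11 - (3)·0.2000) / (5) = 2.0800
Iteration 3:
  α = (7 - (-3)·2.0800) / (5) = 2.6480
  β = (11 - (3)·3.8000) / (5) = -0.0800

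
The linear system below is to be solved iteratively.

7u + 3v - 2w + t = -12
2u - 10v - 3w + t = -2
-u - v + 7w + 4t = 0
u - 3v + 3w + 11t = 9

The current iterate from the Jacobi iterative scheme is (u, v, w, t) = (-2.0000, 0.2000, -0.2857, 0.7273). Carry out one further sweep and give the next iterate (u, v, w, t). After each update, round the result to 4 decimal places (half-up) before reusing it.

(-1.9855, -0.0416, -0.6727, 1.1325)

One sweep:
  u = (-12 - (3)·0.2000 - (-2)·-0.2857 - (1)·0.7273) / (7) = -1.9855
  v = (-2 - (2)·-2.0000 - (-3)·-0.2857 - (1)·0.7273) / (-10) = -0.0416
  w = (0 - (-1)·-2.0000 - (-1)·0.2000 - (4)·0.7273) / (7) = -0.6727
  t = (9 - (1)·-2.0000 - (-3)·0.2000 - (3)·-0.2857) / (11) = 1.1325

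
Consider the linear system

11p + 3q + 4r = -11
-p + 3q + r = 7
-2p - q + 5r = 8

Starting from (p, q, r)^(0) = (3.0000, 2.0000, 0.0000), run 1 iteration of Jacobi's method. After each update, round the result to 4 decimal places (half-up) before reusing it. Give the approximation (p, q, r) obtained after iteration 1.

(-1.5455, 3.3333, 3.2000)

Iteration 1:
  p = (-11 - (3)·2.0000 - (4)·0.0000) / (11) = -1.5455
  q = (7 - (-1)·3.0000 - (1)·0.0000) / (3) = 3.3333
  r = (8 - (-2)·3.0000 - (-1)·2.0000) / (5) = 3.2000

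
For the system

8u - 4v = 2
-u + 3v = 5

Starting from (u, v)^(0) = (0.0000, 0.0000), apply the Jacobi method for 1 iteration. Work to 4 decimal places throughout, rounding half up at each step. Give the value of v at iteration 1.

1.6667

Iteration 1:
  u = (2 - (-4)·0.0000) / (8) = 0.2500
  v = (5 - (-1)·0.0000) / (3) = 1.6667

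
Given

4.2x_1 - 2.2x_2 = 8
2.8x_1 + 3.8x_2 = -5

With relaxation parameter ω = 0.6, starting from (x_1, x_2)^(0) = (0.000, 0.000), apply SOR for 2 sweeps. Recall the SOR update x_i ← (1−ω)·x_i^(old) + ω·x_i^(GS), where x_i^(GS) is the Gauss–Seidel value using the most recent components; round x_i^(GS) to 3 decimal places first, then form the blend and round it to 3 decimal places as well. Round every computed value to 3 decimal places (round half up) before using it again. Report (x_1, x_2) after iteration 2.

(1.193, -1.835)

Iteration 1:
  x_1: GS value = (8 - (-2.2)·0.000) / (4.2) = 1.905;  x_1 ← (1−ω)·0.000 + ω·1.905 = 1.143
  x_2: GS value = (-5 - (2.8)·1.143) / (3.8) = -2.158;  x_2 ← (1−ω)·0.000 + ω·-2.158 = -1.295
Iteration 2:
  x_1: GS value = (8 - (-2.2)·-1.295) / (4.2) = 1.226;  x_1 ← (1−ω)·1.143 + ω·1.226 = 1.193
  x_2: GS value = (-5 - (2.8)·1.193) / (3.8) = -2.195;  x_2 ← (1−ω)·-1.295 + ω·-2.195 = -1.835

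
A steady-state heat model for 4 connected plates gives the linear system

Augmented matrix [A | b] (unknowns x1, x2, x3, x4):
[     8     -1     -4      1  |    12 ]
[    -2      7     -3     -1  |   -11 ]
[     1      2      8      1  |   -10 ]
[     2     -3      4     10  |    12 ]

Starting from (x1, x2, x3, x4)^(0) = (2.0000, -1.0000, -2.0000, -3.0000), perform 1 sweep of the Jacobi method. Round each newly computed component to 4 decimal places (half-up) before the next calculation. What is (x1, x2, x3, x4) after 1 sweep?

(0.7500, -2.2857, -0.8750, 1.3000)

Iteration 1:
  x1 = (12 - (-1)·-1.0000 - (-4)·-2.0000 - (1)·-3.0000) / (8) = 0.7500
  x2 = (-11 - (-2)·2.0000 - (-3)·-2.0000 - (-1)·-3.0000) / (7) = -2.2857
  x3 = (-10 - (1)·2.0000 - (2)·-1.0000 - (1)·-3.0000) / (8) = -0.8750
  x4 = (12 - (2)·2.0000 - (-3)·-1.0000 - (4)·-2.0000) / (10) = 1.3000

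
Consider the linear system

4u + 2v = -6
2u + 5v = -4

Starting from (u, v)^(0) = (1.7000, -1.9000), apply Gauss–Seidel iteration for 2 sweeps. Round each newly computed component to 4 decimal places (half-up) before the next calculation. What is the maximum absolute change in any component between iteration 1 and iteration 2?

0.6600

Iteration 1:
  u = (-6 - (2)·-1.9000) / (4) = -0.5500
  v = (-4 - (2)·-0.5500) / (5) = -0.5800
Iteration 2:
  u = (-6 - (2)·-0.5800) / (4) = -1.2100
  v = (-4 - (2)·-1.2100) / (5) = -0.3160
Change: (-0.6600, 0.2640) → max |·| = 0.6600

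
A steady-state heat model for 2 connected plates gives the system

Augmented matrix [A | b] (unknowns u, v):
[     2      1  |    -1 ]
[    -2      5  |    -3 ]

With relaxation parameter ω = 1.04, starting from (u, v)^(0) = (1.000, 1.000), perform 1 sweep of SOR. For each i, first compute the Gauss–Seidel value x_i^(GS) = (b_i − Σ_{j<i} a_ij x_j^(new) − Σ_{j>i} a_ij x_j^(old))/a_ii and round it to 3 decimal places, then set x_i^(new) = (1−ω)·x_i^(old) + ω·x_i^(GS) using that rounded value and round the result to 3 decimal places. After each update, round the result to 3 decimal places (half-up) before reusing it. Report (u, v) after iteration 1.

(-1.080, -1.113)

Iteration 1:
  u: GS value = (-1 - (1)·1.000) / (2) = -1.000;  u ← (1−ω)·1.000 + ω·-1.000 = -1.080
  v: GS value = (-3 - (-2)·-1.080) / (5) = -1.032;  v ← (1−ω)·1.000 + ω·-1.032 = -1.113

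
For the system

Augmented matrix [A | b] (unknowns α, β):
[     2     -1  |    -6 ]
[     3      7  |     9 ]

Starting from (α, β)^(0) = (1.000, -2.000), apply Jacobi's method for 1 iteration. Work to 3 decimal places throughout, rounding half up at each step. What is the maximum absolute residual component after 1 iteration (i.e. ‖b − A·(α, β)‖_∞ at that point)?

15.001

Iteration 1:
  α = (-6 - (-1)·-2.000) / (2) = -4.000
  β = (9 - (3)·1.000) / (7) = 0.857
Residual b − A·x = (2.857, 15.001); ∞-norm = 15.001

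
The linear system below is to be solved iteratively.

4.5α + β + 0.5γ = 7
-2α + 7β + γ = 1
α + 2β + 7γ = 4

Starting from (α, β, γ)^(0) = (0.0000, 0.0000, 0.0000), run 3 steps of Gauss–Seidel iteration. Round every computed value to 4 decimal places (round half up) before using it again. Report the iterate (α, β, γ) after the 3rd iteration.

Iteration 1:
  α = (7 - (1)·0.0000 - (0.5)·0.0000) / (4.5) = 1.5556
  β = (1 - (-2)·1.5556 - (1)·0.0000) / (7) = 0.5873
  γ = (4 - (1)·1.5556 - (2)·0.5873) / (7) = 0.1814
Iteration 2:
  α = (7 - (1)·0.5873 - (0.5)·0.1814) / (4.5) = 1.4049
  β = (1 - (-2)·1.4049 - (1)·0.1814) / (7) = 0.5183
  γ = (4 - (1)·1.4049 - (2)·0.5183) / (7) = 0.2226
Iteration 3:
  α = (7 - (1)·0.5183 - (0.5)·0.2226) / (4.5) = 1.4156
  β = (1 - (-2)·1.4156 - (1)·0.2226) / (7) = 0.5155
  γ = (4 - (1)·1.4156 - (2)·0.5155) / (7) = 0.2219

(1.4156, 0.5155, 0.2219)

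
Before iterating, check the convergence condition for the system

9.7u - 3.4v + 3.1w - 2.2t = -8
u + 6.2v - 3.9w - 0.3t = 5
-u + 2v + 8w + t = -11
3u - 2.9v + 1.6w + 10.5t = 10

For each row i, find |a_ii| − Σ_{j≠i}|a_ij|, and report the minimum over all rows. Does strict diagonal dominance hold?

row 1: |9.7| − (3.4+3.1+2.2) = 1
row 2: |6.2| − (1+3.9+0.3) = 1
row 3: |8| − (1+2+1) = 4
row 4: |10.5| − (3+2.9+1.6) = 3
minimum over rows = 1 → strictly diagonally dominant (convergence guaranteed)

1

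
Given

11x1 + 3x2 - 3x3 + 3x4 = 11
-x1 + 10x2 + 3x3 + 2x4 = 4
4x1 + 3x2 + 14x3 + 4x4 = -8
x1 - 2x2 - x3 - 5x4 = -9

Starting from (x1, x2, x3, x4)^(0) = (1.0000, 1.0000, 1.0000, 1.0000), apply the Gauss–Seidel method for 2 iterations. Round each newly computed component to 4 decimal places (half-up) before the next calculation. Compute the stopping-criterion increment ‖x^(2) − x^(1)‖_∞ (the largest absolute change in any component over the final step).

Iteration 1:
  x1 = (11 - (3)·1.0000 - (-3)·1.0000 - (3)·1.0000) / (11) = 0.7273
  x2 = (4 - (-1)·0.7273 - (3)·1.0000 - (2)·1.0000) / (10) = -0.0273
  x3 = (-8 - (4)·0.7273 - (3)·-0.0273 - (4)·1.0000) / (14) = -1.0591
  x4 = (-9 - (1)·0.7273 - (-2)·-0.0273 - (-1)·-1.0591) / (-5) = 2.1682
Iteration 2:
  x1 = (11 - (3)·-0.0273 - (-3)·-1.0591 - (3)·2.1682) / (11) = 0.1273
  x2 = (4 - (-1)·0.1273 - (3)·-1.0591 - (2)·2.1682) / (10) = 0.2968
  x3 = (-8 - (4)·0.1273 - (3)·0.2968 - (4)·2.1682) / (14) = -1.2909
  x4 = (-9 - (1)·0.1273 - (-2)·0.2968 - (-1)·-1.2909) / (-5) = 1.9649
Change: (-0.6000, 0.3241, -0.2318, -0.2033) → max |·| = 0.6000

0.6000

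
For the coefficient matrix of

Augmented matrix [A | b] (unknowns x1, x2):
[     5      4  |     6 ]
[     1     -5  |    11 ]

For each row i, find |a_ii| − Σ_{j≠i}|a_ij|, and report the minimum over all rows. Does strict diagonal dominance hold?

1

row 1: |5| − (4) = 1
row 2: |-5| − (1) = 4
minimum over rows = 1 → strictly diagonally dominant (convergence guaranteed)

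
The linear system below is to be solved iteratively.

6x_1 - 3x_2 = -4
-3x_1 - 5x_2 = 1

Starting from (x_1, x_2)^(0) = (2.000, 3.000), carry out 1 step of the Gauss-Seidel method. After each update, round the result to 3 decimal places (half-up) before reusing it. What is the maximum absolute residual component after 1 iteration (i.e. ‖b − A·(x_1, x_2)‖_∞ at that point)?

11.098

Iteration 1:
  x_1 = (-4 - (-3)·3.000) / (6) = 0.833
  x_2 = (1 - (-3)·0.833) / (-5) = -0.700
Residual b − A·x = (-11.098, -0.001); ∞-norm = 11.098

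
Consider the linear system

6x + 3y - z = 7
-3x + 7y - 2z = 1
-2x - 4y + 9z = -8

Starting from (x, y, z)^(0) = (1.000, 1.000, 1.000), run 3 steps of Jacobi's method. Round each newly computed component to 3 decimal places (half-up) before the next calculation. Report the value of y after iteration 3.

Iteration 1:
  x = (7 - (3)·1.000 - (-1)·1.000) / (6) = 0.833
  y = (1 - (-3)·1.000 - (-2)·1.000) / (7) = 0.857
  z = (-8 - (-2)·1.000 - (-4)·1.000) / (9) = -0.222
Iteration 2:
  x = (7 - (3)·0.857 - (-1)·-0.222) / (6) = 0.701
  y = (1 - (-3)·0.833 - (-2)·-0.222) / (7) = 0.436
  z = (-8 - (-2)·0.833 - (-4)·0.857) / (9) = -0.323
Iteration 3:
  x = (7 - (3)·0.436 - (-1)·-0.323) / (6) = 0.895
  y = (1 - (-3)·0.701 - (-2)·-0.323) / (7) = 0.351
  z = (-8 - (-2)·0.701 - (-4)·0.436) / (9) = -0.539

0.351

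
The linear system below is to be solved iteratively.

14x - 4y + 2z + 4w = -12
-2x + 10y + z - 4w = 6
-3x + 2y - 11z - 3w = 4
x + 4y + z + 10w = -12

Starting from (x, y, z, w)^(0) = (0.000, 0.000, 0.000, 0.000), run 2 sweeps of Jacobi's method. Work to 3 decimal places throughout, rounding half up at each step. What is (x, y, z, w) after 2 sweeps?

Iteration 1:
  x = (-12 - (-4)·0.000 - (2)·0.000 - (4)·0.000) / (14) = -0.857
  y = (6 - (-2)·0.000 - (1)·0.000 - (-4)·0.000) / (10) = 0.600
  z = (4 - (-3)·0.000 - (2)·0.000 - (-3)·0.000) / (-11) = -0.364
  w = (-12 - (1)·0.000 - (4)·0.000 - (1)·0.000) / (10) = -1.200
Iteration 2:
  x = (-12 - (-4)·0.600 - (2)·-0.364 - (4)·-1.200) / (14) = -0.291
  y = (6 - (-2)·-0.857 - (1)·-0.364 - (-4)·-1.200) / (10) = -0.015
  z = (4 - (-3)·-0.857 - (2)·0.600 - (-3)·-1.200) / (-11) = 0.306
  w = (-12 - (1)·-0.857 - (4)·0.600 - (1)·-0.364) / (10) = -1.318

(-0.291, -0.015, 0.306, -1.318)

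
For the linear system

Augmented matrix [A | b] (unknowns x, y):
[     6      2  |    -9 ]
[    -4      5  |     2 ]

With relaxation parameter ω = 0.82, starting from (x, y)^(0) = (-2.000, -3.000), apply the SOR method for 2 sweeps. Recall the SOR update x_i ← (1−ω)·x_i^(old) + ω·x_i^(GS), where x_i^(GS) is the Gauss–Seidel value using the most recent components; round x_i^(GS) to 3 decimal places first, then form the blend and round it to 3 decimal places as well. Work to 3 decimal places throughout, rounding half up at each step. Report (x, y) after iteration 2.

Iteration 1:
  x: GS value = (-9 - (2)·-3.000) / (6) = -0.500;  x ← (1−ω)·-2.000 + ω·-0.500 = -0.770
  y: GS value = (2 - (-4)·-0.770) / (5) = -0.216;  y ← (1−ω)·-3.000 + ω·-0.216 = -0.717
Iteration 2:
  x: GS value = (-9 - (2)·-0.717) / (6) = -1.261;  x ← (1−ω)·-0.770 + ω·-1.261 = -1.173
  y: GS value = (2 - (-4)·-1.173) / (5) = -0.538;  y ← (1−ω)·-0.717 + ω·-0.538 = -0.570

(-1.173, -0.570)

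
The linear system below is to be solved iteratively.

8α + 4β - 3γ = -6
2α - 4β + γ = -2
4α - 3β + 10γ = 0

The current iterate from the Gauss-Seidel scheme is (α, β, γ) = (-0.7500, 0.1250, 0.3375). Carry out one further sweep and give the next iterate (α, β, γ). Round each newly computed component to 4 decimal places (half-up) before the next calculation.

One sweep:
  α = (-6 - (4)·0.1250 - (-3)·0.3375) / (8) = -0.6859
  β = (-2 - (2)·-0.6859 - (1)·0.3375) / (-4) = 0.2414
  γ = (0 - (4)·-0.6859 - (-3)·0.2414) / (10) = 0.3468

(-0.6859, 0.2414, 0.3468)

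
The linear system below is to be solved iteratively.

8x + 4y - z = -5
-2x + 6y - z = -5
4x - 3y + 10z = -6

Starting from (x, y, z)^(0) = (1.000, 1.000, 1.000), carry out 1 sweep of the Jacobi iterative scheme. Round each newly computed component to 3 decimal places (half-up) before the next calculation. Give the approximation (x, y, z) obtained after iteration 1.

(-1.000, -0.333, -0.700)

Iteration 1:
  x = (-5 - (4)·1.000 - (-1)·1.000) / (8) = -1.000
  y = (-5 - (-2)·1.000 - (-1)·1.000) / (6) = -0.333
  z = (-6 - (4)·1.000 - (-3)·1.000) / (10) = -0.700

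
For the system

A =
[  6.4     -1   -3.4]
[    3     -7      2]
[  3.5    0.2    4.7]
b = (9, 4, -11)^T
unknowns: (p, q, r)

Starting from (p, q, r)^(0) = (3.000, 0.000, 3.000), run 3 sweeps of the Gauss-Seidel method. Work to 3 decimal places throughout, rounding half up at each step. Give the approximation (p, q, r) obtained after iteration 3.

Iteration 1:
  p = (9 - (-1)·0.000 - (-3.4)·3.000) / (6.4) = 3.000
  q = (4 - (3)·3.000 - (2)·3.000) / (-7) = 1.571
  r = (-11 - (3.5)·3.000 - (0.2)·1.571) / (4.7) = -4.641
Iteration 2:
  p = (9 - (-1)·1.571 - (-3.4)·-4.641) / (6.4) = -0.814
  q = (4 - (3)·-0.814 - (2)·-4.641) / (-7) = -2.246
  r = (-11 - (3.5)·-0.814 - (0.2)·-2.246) / (4.7) = -1.639
Iteration 3:
  p = (9 - (-1)·-2.246 - (-3.4)·-1.639) / (6.4) = 0.185
  q = (4 - (3)·0.185 - (2)·-1.639) / (-7) = -0.960
  r = (-11 - (3.5)·0.185 - (0.2)·-0.960) / (4.7) = -2.437

(0.185, -0.960, -2.437)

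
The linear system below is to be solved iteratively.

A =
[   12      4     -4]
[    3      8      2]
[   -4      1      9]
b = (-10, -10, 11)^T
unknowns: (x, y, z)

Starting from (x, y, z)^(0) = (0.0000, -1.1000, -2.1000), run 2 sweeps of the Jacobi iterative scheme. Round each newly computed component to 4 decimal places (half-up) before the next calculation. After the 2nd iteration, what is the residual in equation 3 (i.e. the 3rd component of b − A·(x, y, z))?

Iteration 1:
  x = (-10 - (4)·-1.1000 - (-4)·-2.1000) / (12) = -1.1667
  y = (-10 - (3)·0.0000 - (2)·-2.1000) / (8) = -0.7250
  z = (11 - (-4)·0.0000 - (1)·-1.1000) / (9) = 1.3444
Iteration 2:
  x = (-10 - (4)·-0.7250 - (-4)·1.3444) / (12) = -0.1435
  y = (-10 - (3)·-1.1667 - (2)·1.3444) / (8) = -1.1486
  z = (11 - (-4)·-1.1667 - (1)·-0.7250) / (9) = 0.7842
Residual b − A·x = (-0.5468, -1.9491, 4.5168)

4.5168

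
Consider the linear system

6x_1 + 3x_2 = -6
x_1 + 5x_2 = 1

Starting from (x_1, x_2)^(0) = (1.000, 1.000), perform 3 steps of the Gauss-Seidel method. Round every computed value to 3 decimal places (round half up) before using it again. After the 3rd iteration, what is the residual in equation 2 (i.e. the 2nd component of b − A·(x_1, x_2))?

0.000

Iteration 1:
  x_1 = (-6 - (3)·1.000) / (6) = -1.500
  x_2 = (1 - (1)·-1.500) / (5) = 0.500
Iteration 2:
  x_1 = (-6 - (3)·0.500) / (6) = -1.250
  x_2 = (1 - (1)·-1.250) / (5) = 0.450
Iteration 3:
  x_1 = (-6 - (3)·0.450) / (6) = -1.225
  x_2 = (1 - (1)·-1.225) / (5) = 0.445
Residual b − A·x = (0.015, 0.000)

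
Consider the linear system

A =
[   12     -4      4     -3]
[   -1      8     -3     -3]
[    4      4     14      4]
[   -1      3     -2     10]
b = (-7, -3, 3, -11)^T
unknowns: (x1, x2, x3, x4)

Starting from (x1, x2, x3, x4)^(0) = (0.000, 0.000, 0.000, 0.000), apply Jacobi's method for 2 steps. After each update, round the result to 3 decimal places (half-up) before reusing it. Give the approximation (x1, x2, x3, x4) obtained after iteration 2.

Iteration 1:
  x1 = (-7 - (-4)·0.000 - (4)·0.000 - (-3)·0.000) / (12) = -0.583
  x2 = (-3 - (-1)·0.000 - (-3)·0.000 - (-3)·0.000) / (8) = -0.375
  x3 = (3 - (4)·0.000 - (4)·0.000 - (4)·0.000) / (14) = 0.214
  x4 = (-11 - (-1)·0.000 - (3)·0.000 - (-2)·0.000) / (10) = -1.100
Iteration 2:
  x1 = (-7 - (-4)·-0.375 - (4)·0.214 - (-3)·-1.100) / (12) = -1.055
  x2 = (-3 - (-1)·-0.583 - (-3)·0.214 - (-3)·-1.100) / (8) = -0.780
  x3 = (3 - (4)·-0.583 - (4)·-0.375 - (4)·-1.100) / (14) = 0.802
  x4 = (-11 - (-1)·-0.583 - (3)·-0.375 - (-2)·0.214) / (10) = -1.003

(-1.055, -0.780, 0.802, -1.003)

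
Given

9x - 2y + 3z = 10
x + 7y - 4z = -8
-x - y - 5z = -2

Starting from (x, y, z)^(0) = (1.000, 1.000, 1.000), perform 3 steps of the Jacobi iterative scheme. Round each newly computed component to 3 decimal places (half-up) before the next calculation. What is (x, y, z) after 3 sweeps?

Iteration 1:
  x = (10 - (-2)·1.000 - (3)·1.000) / (9) = 1.000
  y = (-8 - (1)·1.000 - (-4)·1.000) / (7) = -0.714
  z = (-2 - (-1)·1.000 - (-1)·1.000) / (-5) = 0.000
Iteration 2:
  x = (10 - (-2)·-0.714 - (3)·0.000) / (9) = 0.952
  y = (-8 - (1)·1.000 - (-4)·0.000) / (7) = -1.286
  z = (-2 - (-1)·1.000 - (-1)·-0.714) / (-5) = 0.343
Iteration 3:
  x = (10 - (-2)·-1.286 - (3)·0.343) / (9) = 0.711
  y = (-8 - (1)·0.952 - (-4)·0.343) / (7) = -1.083
  z = (-2 - (-1)·0.952 - (-1)·-1.286) / (-5) = 0.467

(0.711, -1.083, 0.467)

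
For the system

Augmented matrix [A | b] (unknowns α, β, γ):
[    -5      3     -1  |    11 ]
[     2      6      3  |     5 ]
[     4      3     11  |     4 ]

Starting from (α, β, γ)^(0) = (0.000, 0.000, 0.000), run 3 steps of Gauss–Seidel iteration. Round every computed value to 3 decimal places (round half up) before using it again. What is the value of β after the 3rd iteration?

Iteration 1:
  α = (11 - (3)·0.000 - (-1)·0.000) / (-5) = -2.200
  β = (5 - (2)·-2.200 - (3)·0.000) / (6) = 1.567
  γ = (4 - (4)·-2.200 - (3)·1.567) / (11) = 0.736
Iteration 2:
  α = (11 - (3)·1.567 - (-1)·0.736) / (-5) = -1.407
  β = (5 - (2)·-1.407 - (3)·0.736) / (6) = 0.934
  γ = (4 - (4)·-1.407 - (3)·0.934) / (11) = 0.621
Iteration 3:
  α = (11 - (3)·0.934 - (-1)·0.621) / (-5) = -1.764
  β = (5 - (2)·-1.764 - (3)·0.621) / (6) = 1.111
  γ = (4 - (4)·-1.764 - (3)·1.111) / (11) = 0.702

1.111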